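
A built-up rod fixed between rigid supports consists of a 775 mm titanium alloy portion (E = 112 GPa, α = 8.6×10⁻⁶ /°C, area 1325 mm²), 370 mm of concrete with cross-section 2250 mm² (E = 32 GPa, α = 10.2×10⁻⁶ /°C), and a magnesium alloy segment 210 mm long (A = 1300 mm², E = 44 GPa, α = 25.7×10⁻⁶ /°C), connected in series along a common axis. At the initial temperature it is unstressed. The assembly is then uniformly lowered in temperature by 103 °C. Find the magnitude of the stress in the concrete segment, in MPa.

σ ≈ 51.7 MPa (tensile)

If the supports were absent, the total length change would be Σ αᵢΔT Lᵢ = 8.6×10⁻⁶×103×775 + 10.2×10⁻⁶×103×370 + 25.7×10⁻⁶×103×210 = 1.631 mm.
The rigid supports impose zero overall length change; the single axial force P common to all segments must satisfy P Σ Lᵢ/(AᵢEᵢ) = δ_free.
Σ Lᵢ/(AᵢEᵢ) = 775/(1325×112×10³) + 370/(2250×32×10³) + 210/(1300×44×10³) = 1.403×10⁻⁵ mm/N.
So P = 1.631 / 1.403×10⁻⁵ = 116.2 kN, tensile.
σ_{concrete} = P / A = 116200 / 2250 = 51.66 MPa.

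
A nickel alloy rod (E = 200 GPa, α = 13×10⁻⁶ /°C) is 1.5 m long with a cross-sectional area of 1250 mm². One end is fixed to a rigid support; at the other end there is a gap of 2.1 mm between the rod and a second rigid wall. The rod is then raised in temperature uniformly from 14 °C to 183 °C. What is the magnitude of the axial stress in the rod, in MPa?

σ ≈ 159 MPa (compressive)

Free thermal elongation = αΔT L = 13×10⁻⁶ × 169 × 1500 = 3.295 mm.
This exceeds the 2.1 mm gap, so the wall pushes back. The portion of expansion that must be recovered elastically is δ_free − gap = 3.295 − 2.1 = 1.195 mm.
Compatibility: PL/(AE) = 1.195 mm, so σ = P/A = E × (1.195/1500) = 159.4 MPa.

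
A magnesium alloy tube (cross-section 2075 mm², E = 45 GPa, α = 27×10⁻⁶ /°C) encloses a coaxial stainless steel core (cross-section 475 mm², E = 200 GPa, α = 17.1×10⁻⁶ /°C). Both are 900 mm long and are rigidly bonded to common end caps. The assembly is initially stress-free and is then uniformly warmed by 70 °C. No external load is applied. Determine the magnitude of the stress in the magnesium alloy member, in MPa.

The magnesium alloy has the larger α, so on heating it would change length more than the stainless steel if both were free. The rigid plates force a common final length, so the magnesium alloy is put into compression and the stainless steel into tension, with equal and opposite forces P (no external load).
Compatibility of the two members (thermal + elastic change equal): (α₁ − α₂)ΔT = P·[1/(A₁E₁) + 1/(A₂E₂)].
|α₁ − α₂|·ΔT = 9.9×10⁻⁶ × 70 = 0.000693.
1/(A₁E₁) + 1/(A₂E₂) = 1/(2075×45×10³) + 1/(475×200×10³) = 2.124×10⁻⁸ N⁻¹.
So P = 0.000693 / 2.124×10⁻⁸ = 32.63 kN.
σ_{magnesium alloy} = P/A₁ = 32630/2075 = 15.73 MPa, compressive.

σ ≈ 15.7 MPa (compressive)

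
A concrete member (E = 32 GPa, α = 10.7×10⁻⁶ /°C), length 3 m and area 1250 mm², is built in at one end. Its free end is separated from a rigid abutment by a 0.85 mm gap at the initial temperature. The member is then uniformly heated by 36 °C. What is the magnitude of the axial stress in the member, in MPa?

Unrestrained expansion: δ_free = αΔT L = 10.7×10⁻⁶ × 36 × 3000 = 1.156 mm.
The gap closes (δ_free > 0.85 mm) and the wall then resists a further 1.156 − 0.85 = 0.3056 mm of expansion.
So σ = E(δ_free − g)/L = 32×10³ × 0.3056/3000 = 3.26 MPa.

σ ≈ 3.26 MPa (compressive)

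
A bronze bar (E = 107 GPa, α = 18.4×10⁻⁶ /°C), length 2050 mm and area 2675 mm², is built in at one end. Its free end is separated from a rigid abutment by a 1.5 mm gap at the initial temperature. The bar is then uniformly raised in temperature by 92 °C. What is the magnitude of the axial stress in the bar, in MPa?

σ ≈ 103 MPa (compressive)

If the wall were absent the bar would grow by αΔT L = 18.4×10⁻⁶ × 92 × 2050 = 3.47 mm.
After closing the 1.5 mm clearance, 3.47 − 1.5 = 1.97 mm of expansion remains to be suppressed by the wall.
So σ = E(δ_free − g)/L = 107×10³ × 1.97/2050 = 102.8 MPa.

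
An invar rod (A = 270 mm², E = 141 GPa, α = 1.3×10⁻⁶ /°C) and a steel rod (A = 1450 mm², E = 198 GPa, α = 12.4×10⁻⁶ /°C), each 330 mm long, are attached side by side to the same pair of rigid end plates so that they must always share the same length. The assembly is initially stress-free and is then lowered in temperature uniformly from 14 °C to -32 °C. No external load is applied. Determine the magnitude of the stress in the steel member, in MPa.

σ ≈ 11.8 MPa (tensile)

The steel has the larger α, so on cooling it would change length more than the invar if both were free. The rigid plates force a common final length, so the steel is put into tension and the invar into compression, with equal and opposite forces P (no external load).
Compatibility of the two members (thermal + elastic change equal): (α₁ − α₂)ΔT = P·[1/(A₁E₁) + 1/(A₂E₂)].
|α₁ − α₂|·ΔT = 11.1×10⁻⁶ × 46 = 0.0005106.
1/(A₁E₁) + 1/(A₂E₂) = 1/(270×141×10³) + 1/(1450×198×10³) = 2.975×10⁻⁸ N⁻¹.
P = 0.0005106 / 2.975×10⁻⁸ = 17160 N = 17.16 kN.
σ_{steel} = P/A₂ = 17160/1450 = 11.84 MPa, tensile.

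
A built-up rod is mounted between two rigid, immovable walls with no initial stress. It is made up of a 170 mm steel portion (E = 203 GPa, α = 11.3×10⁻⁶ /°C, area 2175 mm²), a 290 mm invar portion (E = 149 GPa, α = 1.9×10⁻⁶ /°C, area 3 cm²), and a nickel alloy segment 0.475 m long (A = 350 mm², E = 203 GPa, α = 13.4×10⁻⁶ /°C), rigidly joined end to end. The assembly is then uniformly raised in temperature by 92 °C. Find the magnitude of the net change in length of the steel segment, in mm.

|ΔL| ≈ 0.154 mm

With the walls removed the bar would change length by δ_free = Σ αᵢΔT Lᵢ = 11.3×10⁻⁶×92×170 + 1.9×10⁻⁶×92×290 + 13.4×10⁻⁶×92×475 = 0.813 mm.
Since the ends are fixed, an axial force P builds up, equal in every segment, with P · Σ Lᵢ/(AᵢEᵢ) = δ_free.
Σ Lᵢ/(AᵢEᵢ) = 170/(2175×203×10³) + 290/(300×149×10³) + 475/(350×203×10³) = 1.356×10⁻⁵ mm/N.
So P = 0.813 / 1.356×10⁻⁵ = 59.96 kN, compressive.
For the steel segment, free thermal change = 11.3×10⁻⁶×92×170 = 0.1767 mm and elastic change from P = 59960×170/(2175×203×10³) = 0.02309 mm; these oppose, so the net change is 0.154 mm (segment lengthens).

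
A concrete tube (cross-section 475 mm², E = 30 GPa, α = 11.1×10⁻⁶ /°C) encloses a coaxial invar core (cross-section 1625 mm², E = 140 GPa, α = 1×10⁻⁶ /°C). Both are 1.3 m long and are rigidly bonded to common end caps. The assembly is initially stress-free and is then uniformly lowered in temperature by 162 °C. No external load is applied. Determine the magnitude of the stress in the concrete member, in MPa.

σ ≈ 46.2 MPa (tensile)

Both members must finish at the same length. With the larger α, the concrete tends to over-contract; the plates restrain it, putting the concrete in tension and the invar in compression. With no external load the two internal forces are equal and opposite, magnitude P.
Compatibility of the two members (thermal + elastic change equal): (α₁ − α₂)ΔT = P·[1/(A₁E₁) + 1/(A₂E₂)].
|α₁ − α₂|·ΔT = 10.1×10⁻⁶ × 162 = 0.001636.
1/(A₁E₁) + 1/(A₂E₂) = 1/(475×30×10³) + 1/(1625×140×10³) = 7.457×10⁻⁸ N⁻¹.
So P = 0.001636 / 7.457×10⁻⁸ = 21.94 kN.
σ_{concrete} = P/A₁ = 21940/475 = 46.19 MPa, tensile.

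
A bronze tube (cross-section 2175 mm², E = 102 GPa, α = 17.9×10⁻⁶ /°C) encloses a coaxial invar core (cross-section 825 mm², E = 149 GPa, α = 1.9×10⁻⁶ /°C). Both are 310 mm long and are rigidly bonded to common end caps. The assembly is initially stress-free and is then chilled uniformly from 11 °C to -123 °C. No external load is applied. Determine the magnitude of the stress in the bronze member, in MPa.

σ ≈ 78 MPa (tensile)

Equilibrium of a rigid end plate with no external load gives equal and opposite internal forces ±P in the two members. Since α_{bronze} > α_{invar}, cooling drives the bronze into tension and the invar into compression.
Equating the net (thermal + elastic) strains gives |α₁ − α₂|·ΔT = P·[1/(A₁E₁) + 1/(A₂E₂)].
|α₁ − α₂|·ΔT = 16×10⁻⁶ × 134 = 0.002144.
1/(A₁E₁) + 1/(A₂E₂) = 1/(2175×102×10³) + 1/(825×149×10³) = 1.264×10⁻⁸ N⁻¹.
So P = 0.002144 / 1.264×10⁻⁸ = 169.6 kN.
σ_{bronze} = P/A₁ = 169600/2175 = 77.97 MPa, tensile.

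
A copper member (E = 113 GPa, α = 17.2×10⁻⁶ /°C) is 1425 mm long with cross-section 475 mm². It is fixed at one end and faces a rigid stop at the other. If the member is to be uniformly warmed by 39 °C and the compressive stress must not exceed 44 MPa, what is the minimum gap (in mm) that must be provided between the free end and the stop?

Free expansion if unrestrained: δ_free = αΔT L = 17.2×10⁻⁶ × 39 × 1425 = 0.9559 mm.
At the allowable stress the elastic shortening the wall may impose is σL/E = 44 × 1425 / (113×10³) = 0.5549 mm.
So the gap has to take up the difference, g_min = δ_free − σL/E = 0.9559 − 0.5549 = 0.401 mm.

g ≈ 0.401 mm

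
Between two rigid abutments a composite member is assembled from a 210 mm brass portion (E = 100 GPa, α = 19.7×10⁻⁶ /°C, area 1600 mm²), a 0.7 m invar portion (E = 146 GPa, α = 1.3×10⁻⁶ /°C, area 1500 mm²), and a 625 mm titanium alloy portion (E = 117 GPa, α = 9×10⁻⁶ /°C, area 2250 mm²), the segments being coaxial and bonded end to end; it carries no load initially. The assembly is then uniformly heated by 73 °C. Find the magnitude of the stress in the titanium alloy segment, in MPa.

σ ≈ 50.3 MPa (compressive)

With the walls removed the bar would change length by δ_free = Σ αᵢΔT Lᵢ = 19.7×10⁻⁶×73×210 + 1.3×10⁻⁶×73×700 + 9×10⁻⁶×73×625 = 0.7791 mm.
The walls prevent any net length change, so an axial force P (same in every segment) develops. Compatibility: P · Σ Lᵢ/(AᵢEᵢ) = δ_free.
The series flexibility is Σ Lᵢ/(AᵢEᵢ) = 210/(1600×100×10³) + 700/(1500×146×10³) + 625/(2250×117×10³) = 6.883×10⁻⁶ mm/N.
So P = 0.7791 / 6.883×10⁻⁶ = 113.2 kN, compressive.
σ_{titanium alloy} = P / A = 113200 / 2250 = 50.3 MPa.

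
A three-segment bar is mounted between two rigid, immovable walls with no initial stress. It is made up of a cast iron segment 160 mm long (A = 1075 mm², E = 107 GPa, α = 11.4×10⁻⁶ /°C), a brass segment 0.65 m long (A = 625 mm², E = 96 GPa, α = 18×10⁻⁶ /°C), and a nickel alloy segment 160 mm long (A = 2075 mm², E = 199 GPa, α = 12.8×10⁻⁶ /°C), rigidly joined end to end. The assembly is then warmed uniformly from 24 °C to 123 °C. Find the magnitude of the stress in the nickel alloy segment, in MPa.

If the supports were absent, the total length change would be Σ αᵢΔT Lᵢ = 11.4×10⁻⁶×99×160 + 18×10⁻⁶×99×650 + 12.8×10⁻⁶×99×160 = 1.542 mm.
The walls prevent any net length change, so an axial force P (same in every segment) develops. Compatibility: P · Σ Lᵢ/(AᵢEᵢ) = δ_free.
Σ Lᵢ/(AᵢEᵢ) = 160/(1075×107×10³) + 650/(625×96×10³) + 160/(2075×199×10³) = 1.261×10⁻⁵ mm/N.
So P = 1.542 / 1.261×10⁻⁵ = 122.2 kN, compressive.
σ_{nickel alloy} = P / A = 122200 / 2075 = 58.91 MPa.

σ ≈ 58.9 MPa (compressive)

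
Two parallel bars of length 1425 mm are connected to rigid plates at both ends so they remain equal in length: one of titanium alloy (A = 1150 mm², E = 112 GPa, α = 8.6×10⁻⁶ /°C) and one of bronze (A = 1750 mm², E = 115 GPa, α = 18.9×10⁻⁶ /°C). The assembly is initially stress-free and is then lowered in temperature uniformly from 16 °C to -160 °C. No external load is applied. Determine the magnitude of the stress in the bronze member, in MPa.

Equilibrium of a rigid end plate with no external load gives equal and opposite internal forces ±P in the two members. Since α_{bronze} > α_{titanium alloy}, cooling drives the bronze into tension and the titanium alloy into compression.
Setting the final lengths equal and cancelling L: (α₁ − α₂)ΔT = P/(A₁E₁) + P/(A₂E₂).
|α₁ − α₂|·ΔT = 10.3×10⁻⁶ × 176 = 0.001813.
1/(A₁E₁) + 1/(A₂E₂) = 1/(1150×112×10³) + 1/(1750×115×10³) = 1.273×10⁻⁸ N⁻¹.
P = 0.001813 / 1.273×10⁻⁸ = 142400 N = 142.4 kN.
σ_{bronze} = P/A₂ = 142400/1750 = 81.35 MPa, tensile.

σ ≈ 81.4 MPa (tensile)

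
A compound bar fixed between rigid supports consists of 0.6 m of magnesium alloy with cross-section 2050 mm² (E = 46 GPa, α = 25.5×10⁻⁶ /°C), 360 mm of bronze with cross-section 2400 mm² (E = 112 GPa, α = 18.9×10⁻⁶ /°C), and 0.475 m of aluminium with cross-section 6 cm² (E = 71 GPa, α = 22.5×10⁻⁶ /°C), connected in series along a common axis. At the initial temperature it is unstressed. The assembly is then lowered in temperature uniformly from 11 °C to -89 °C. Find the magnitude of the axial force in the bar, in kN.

P ≈ 174 kN (tensile)

With the walls removed the bar would change length by δ_free = Σ αᵢΔT Lᵢ = 25.5×10⁻⁶×100×600 + 18.9×10⁻⁶×100×360 + 22.5×10⁻⁶×100×475 = 3.279 mm.
The walls prevent any net length change, so an axial force P (same in every segment) develops. Compatibility: P · Σ Lᵢ/(AᵢEᵢ) = δ_free.
The series flexibility is Σ Lᵢ/(AᵢEᵢ) = 600/(2050×46×10³) + 360/(2400×112×10³) + 475/(600×71×10³) = 1.885×10⁻⁵ mm/N.
So P = 3.279 / 1.885×10⁻⁵ = 173.9 kN, tensile.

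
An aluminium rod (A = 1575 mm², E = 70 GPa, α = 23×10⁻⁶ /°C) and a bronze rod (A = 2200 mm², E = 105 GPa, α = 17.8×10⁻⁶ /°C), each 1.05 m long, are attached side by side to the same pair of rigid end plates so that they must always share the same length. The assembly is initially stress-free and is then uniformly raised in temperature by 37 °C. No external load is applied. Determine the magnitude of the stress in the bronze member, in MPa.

σ ≈ 6.53 MPa (tensile)

Equilibrium of a rigid end plate with no external load gives equal and opposite internal forces ±P in the two members. Since α_{aluminium} > α_{bronze}, heating drives the aluminium into compression and the bronze into tension.
Compatibility of the two members (thermal + elastic change equal): (α₁ − α₂)ΔT = P·[1/(A₁E₁) + 1/(A₂E₂)].
|α₁ − α₂|·ΔT = 5.2×10⁻⁶ × 37 = 0.0001924.
1/(A₁E₁) + 1/(A₂E₂) = 1/(1575×70×10³) + 1/(2200×105×10³) = 1.34×10⁻⁸ N⁻¹.
P = 0.0001924 / 1.34×10⁻⁸ = 14360 N = 14.36 kN.
σ_{bronze} = P/A₂ = 14360/2200 = 6.527 MPa, tensile.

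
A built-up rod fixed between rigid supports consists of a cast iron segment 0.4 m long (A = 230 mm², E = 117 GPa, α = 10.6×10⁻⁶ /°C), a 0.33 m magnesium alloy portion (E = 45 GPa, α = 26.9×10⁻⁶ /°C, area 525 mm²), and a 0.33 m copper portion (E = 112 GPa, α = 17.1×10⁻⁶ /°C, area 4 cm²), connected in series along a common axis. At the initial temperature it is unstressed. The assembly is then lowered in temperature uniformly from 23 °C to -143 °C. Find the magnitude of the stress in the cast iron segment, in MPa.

If the supports were absent, the total length change would be Σ αᵢΔT Lᵢ = 10.6×10⁻⁶×166×400 + 26.9×10⁻⁶×166×330 + 17.1×10⁻⁶×166×330 = 3.114 mm.
The walls prevent any net length change, so an axial force P (same in every segment) develops. Compatibility: P · Σ Lᵢ/(AᵢEᵢ) = δ_free.
The series flexibility is Σ Lᵢ/(AᵢEᵢ) = 400/(230×117×10³) + 330/(525×45×10³) + 330/(400×112×10³) = 3.62×10⁻⁵ mm/N.
Hence P = δ_free / Σ(L/AE) = 3.114/3.62×10⁻⁵ = 86.03 kN (tensile).
σ_{cast iron} = P / A = 86030 / 230 = 374 MPa.

σ ≈ 374 MPa (tensile)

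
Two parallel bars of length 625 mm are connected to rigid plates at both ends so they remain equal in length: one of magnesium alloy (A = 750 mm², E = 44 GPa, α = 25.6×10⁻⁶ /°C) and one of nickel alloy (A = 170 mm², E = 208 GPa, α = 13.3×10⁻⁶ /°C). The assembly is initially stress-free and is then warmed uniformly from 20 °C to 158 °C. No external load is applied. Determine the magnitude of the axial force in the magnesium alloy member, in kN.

P ≈ 29 kN (compressive in the magnesium alloy)

Equilibrium of a rigid end plate with no external load gives equal and opposite internal forces ±P in the two members. Since α_{magnesium alloy} > α_{nickel alloy}, heating drives the magnesium alloy into compression and the nickel alloy into tension.
Compatibility of the two members (thermal + elastic change equal): (α₁ − α₂)ΔT = P·[1/(A₁E₁) + 1/(A₂E₂)].
|α₁ − α₂|·ΔT = 12.3×10⁻⁶ × 138 = 0.001697.
1/(A₁E₁) + 1/(A₂E₂) = 1/(750×44×10³) + 1/(170×208×10³) = 5.858×10⁻⁸ N⁻¹.
So P = 0.001697 / 5.858×10⁻⁸ = 28.97 kN.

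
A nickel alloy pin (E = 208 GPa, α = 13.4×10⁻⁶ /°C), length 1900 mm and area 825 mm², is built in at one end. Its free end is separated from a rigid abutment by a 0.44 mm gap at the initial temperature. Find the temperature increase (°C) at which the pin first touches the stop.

Contact occurs when the free expansion equals the gap: αΔT L = 0.44 mm.
So ΔT = g/(αL) = 0.44/(13.4×10⁻⁶ × 1900) = 17.28 °C.

ΔT ≈ 17.3 °C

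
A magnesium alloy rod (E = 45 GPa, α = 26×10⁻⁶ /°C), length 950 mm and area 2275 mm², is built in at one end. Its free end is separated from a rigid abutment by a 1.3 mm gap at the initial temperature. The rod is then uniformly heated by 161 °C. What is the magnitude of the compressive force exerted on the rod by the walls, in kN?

P ≈ 288 kN

Free thermal elongation = αΔT L = 26×10⁻⁶ × 161 × 950 = 3.977 mm.
After closing the 1.3 mm clearance, 3.977 − 1.3 = 2.677 mm of expansion remains to be suppressed by the wall.
Compatibility: PL/(AE) = 2.677 mm, so σ = P/A = E × (2.677/950) = 126.8 MPa.
P = σA = 126.8 × 2275 = 288.4 kN.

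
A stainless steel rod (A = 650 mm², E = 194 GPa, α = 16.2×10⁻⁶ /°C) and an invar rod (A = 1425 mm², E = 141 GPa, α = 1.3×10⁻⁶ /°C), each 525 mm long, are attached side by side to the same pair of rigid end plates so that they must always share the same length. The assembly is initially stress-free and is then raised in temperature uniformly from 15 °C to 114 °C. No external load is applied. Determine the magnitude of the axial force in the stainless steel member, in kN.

P ≈ 114 kN (compressive in the stainless steel)

The stainless steel has the larger α, so on heating it would change length more than the invar if both were free. The rigid plates force a common final length, so the stainless steel is put into compression and the invar into tension, with equal and opposite forces P (no external load).
Setting the final lengths equal and cancelling L: (α₁ − α₂)ΔT = P/(A₁E₁) + P/(A₂E₂).
|α₁ − α₂|·ΔT = 14.9×10⁻⁶ × 99 = 0.001475.
1/(A₁E₁) + 1/(A₂E₂) = 1/(650×194×10³) + 1/(1425×141×10³) = 1.291×10⁻⁸ N⁻¹.
P = 0.001475 / 1.291×10⁻⁸ = 114300 N = 114.3 kN.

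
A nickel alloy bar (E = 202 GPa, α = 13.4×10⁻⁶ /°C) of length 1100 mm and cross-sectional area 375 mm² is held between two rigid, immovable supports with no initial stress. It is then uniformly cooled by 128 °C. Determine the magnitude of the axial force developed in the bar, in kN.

Full restraint means ε = 0, so the stress is σ = EαΔT = 202×10³ × 13.4×10⁻⁶ × 128 = 346.5 MPa.
Axial force P = σA = 346.5 × 375 = 129900 N = 129.9 kN, tensile.

P ≈ 130 kN (tensile)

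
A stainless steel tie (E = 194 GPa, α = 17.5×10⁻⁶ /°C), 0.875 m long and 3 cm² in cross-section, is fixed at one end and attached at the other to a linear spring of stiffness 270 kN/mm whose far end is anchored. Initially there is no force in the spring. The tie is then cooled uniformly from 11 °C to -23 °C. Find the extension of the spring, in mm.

δ ≈ 0.103 mm

Free thermal contraction: δ_free = αΔT L = 17.5×10⁻⁶ × 34 × 875 = 0.5206 mm.
Let P be the tensile force in the spring. The tie extends elastically by PL/(AE) and the spring stretches by P/k; together these equal δ_free.
P [ L/(AE) + 1/k ] = δ_free → P [ 875/(300×194×10³) + 1/(270×10³) ] = 0.5206.
P = 0.5206 / 1.874×10⁻⁵ = 27780 N.
Spring extension = P/k = 27780/(270×10³) = 0.1029 mm.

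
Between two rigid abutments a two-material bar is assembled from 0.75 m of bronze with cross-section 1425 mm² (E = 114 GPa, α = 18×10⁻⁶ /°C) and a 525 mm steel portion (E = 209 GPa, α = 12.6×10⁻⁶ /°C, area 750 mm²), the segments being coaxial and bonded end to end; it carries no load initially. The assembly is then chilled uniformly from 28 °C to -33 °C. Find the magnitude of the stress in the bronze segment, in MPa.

Free thermal contraction of the whole bar: Σ αᵢΔT Lᵢ = 18×10⁻⁶×61×750 + 12.6×10⁻⁶×61×525 = 1.227 mm.
The rigid supports impose zero overall length change; the single axial force P common to all segments must satisfy P Σ Lᵢ/(AᵢEᵢ) = δ_free.
Σ Lᵢ/(AᵢEᵢ) = 750/(1425×114×10³) + 525/(750×209×10³) = 7.966×10⁻⁶ mm/N.
P = 1.227 / 7.966×10⁻⁶ = 154000 N = 154 kN, tensile.
σ_{bronze} = P / A = 154000 / 1425 = 108.1 MPa.

σ ≈ 108 MPa (tensile)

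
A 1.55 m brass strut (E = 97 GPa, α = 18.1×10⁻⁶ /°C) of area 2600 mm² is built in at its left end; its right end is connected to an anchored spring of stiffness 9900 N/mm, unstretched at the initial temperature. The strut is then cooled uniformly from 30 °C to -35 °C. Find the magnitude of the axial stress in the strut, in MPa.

σ ≈ 6.55 MPa (tensile)

Free thermal contraction: δ_free = αΔT L = 18.1×10⁻⁶ × 65 × 1550 = 1.824 mm.
With a force P in the spring, the elastic change of the strut is PL/(AE) and that of the spring is P/k; compatibility requires their sum to equal δ_free.
So P = δ_free / [L/(AE) + 1/k] = 1.824 / [ 1550/(2600×97×10³) + 1/(9900) ].
P = 1.824 / 0.0001072 = 17020 N.
σ = P/A = 17020/2600 = 6.545 MPa.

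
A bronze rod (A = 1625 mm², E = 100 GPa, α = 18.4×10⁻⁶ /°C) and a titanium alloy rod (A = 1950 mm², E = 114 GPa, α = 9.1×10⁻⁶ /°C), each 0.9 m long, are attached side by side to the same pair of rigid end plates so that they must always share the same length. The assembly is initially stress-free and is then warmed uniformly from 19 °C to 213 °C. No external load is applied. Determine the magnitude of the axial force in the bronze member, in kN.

Equilibrium of a rigid end plate with no external load gives equal and opposite internal forces ±P in the two members. Since α_{bronze} > α_{titanium alloy}, heating drives the bronze into compression and the titanium alloy into tension.
Setting the final lengths equal and cancelling L: (α₁ − α₂)ΔT = P/(A₁E₁) + P/(A₂E₂).
|α₁ − α₂|·ΔT = 9.3×10⁻⁶ × 194 = 0.001804.
1/(A₁E₁) + 1/(A₂E₂) = 1/(1625×100×10³) + 1/(1950×114×10³) = 1.065×10⁻⁸ N⁻¹.
So P = 0.001804 / 1.065×10⁻⁸ = 169.4 kN.

P ≈ 169 kN (compressive in the bronze)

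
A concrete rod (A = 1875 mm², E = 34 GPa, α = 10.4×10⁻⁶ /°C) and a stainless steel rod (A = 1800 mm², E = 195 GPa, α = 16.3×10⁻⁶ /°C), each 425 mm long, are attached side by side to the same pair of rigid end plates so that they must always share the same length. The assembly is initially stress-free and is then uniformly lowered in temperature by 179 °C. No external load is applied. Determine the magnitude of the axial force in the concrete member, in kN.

P ≈ 57 kN (compressive in the concrete)

Equilibrium of a rigid end plate with no external load gives equal and opposite internal forces ±P in the two members. Since α_{stainless steel} > α_{concrete}, cooling drives the stainless steel into tension and the concrete into compression.
Setting the final lengths equal and cancelling L: (α₁ − α₂)ΔT = P/(A₁E₁) + P/(A₂E₂).
|α₁ − α₂|·ΔT = 5.9×10⁻⁶ × 179 = 0.001056.
1/(A₁E₁) + 1/(A₂E₂) = 1/(1875×34×10³) + 1/(1800×195×10³) = 1.854×10⁻⁸ N⁻¹.
P = 0.001056 / 1.854×10⁻⁸ = 56980 N = 56.98 kN.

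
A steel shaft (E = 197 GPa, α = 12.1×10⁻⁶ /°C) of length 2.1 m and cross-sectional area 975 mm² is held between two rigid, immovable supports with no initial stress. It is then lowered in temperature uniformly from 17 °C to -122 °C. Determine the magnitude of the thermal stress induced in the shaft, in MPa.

σ ≈ 331 MPa (tensile)

Because both ends are immovable the net strain is zero, and the suppressed thermal strain is αΔT = 12.1×10⁻⁶ × 139 = 1681.9×10⁻⁶.
σ = EαΔT = 197×10³ × 12.1×10⁻⁶ × 139 = 331.3 MPa (tensile; the shaft is trying to contract).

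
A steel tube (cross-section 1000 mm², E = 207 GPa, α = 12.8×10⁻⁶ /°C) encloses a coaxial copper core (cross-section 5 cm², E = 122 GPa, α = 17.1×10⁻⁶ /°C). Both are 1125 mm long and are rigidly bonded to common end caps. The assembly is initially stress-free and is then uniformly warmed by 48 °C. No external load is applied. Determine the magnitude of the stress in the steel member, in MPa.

σ ≈ 9.72 MPa (tensile)

Both members must finish at the same length. With the larger α, the copper tends to over-expand; the plates restrain it, putting the copper in compression and the steel in tension. With no external load the two internal forces are equal and opposite, magnitude P.
Equating the net (thermal + elastic) strains gives |α₁ − α₂|·ΔT = P·[1/(A₁E₁) + 1/(A₂E₂)].
|α₁ − α₂|·ΔT = 4.3×10⁻⁶ × 48 = 0.0002064.
1/(A₁E₁) + 1/(A₂E₂) = 1/(1000×207×10³) + 1/(500×122×10³) = 2.122×10⁻⁸ N⁻¹.
So P = 0.0002064 / 2.122×10⁻⁸ = 9.725 kN.
σ_{steel} = P/A₁ = 9725/1000 = 9.725 MPa, tensile.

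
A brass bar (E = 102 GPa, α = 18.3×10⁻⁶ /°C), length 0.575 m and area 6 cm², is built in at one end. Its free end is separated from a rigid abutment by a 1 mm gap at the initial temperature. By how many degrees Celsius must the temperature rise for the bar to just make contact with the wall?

The gap closes when αΔT L = 1 mm, since the bar is still unstressed at that instant.
ΔT = 1 / (18.3×10⁻⁶ × 575) = 95.03 °C.

ΔT ≈ 95 °C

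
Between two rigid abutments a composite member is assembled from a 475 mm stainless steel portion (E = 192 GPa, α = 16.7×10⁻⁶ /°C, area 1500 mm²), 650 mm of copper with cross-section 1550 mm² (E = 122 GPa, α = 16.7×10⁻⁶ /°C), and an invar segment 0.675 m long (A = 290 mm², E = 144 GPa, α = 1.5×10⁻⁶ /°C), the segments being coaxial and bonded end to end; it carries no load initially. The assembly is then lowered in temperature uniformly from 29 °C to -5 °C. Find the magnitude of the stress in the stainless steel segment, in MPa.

σ ≈ 21.1 MPa (tensile)

Free thermal contraction of the whole bar: Σ αᵢΔT Lᵢ = 16.7×10⁻⁶×34×475 + 16.7×10⁻⁶×34×650 + 1.5×10⁻⁶×34×675 = 0.6732 mm.
The walls prevent any net length change, so an axial force P (same in every segment) develops. Compatibility: P · Σ Lᵢ/(AᵢEᵢ) = δ_free.
The series flexibility is Σ Lᵢ/(AᵢEᵢ) = 475/(1500×192×10³) + 650/(1550×122×10³) + 675/(290×144×10³) = 2.125×10⁻⁵ mm/N.
Hence P = δ_free / Σ(L/AE) = 0.6732/2.125×10⁻⁵ = 31.68 kN (tensile).
σ_{stainless steel} = P / A = 31680 / 1500 = 21.12 MPa.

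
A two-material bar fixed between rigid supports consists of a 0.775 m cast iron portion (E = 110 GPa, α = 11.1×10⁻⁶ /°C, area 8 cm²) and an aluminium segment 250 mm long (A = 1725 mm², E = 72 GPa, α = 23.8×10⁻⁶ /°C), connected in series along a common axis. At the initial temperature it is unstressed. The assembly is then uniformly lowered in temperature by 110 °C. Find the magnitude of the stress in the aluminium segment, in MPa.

σ ≈ 85.8 MPa (tensile)

With the walls removed the bar would change length by δ_free = Σ αᵢΔT Lᵢ = 11.1×10⁻⁶×110×775 + 23.8×10⁻⁶×110×250 = 1.601 mm.
Since the ends are fixed, an axial force P builds up, equal in every segment, with P · Σ Lᵢ/(AᵢEᵢ) = δ_free.
The series flexibility is Σ Lᵢ/(AᵢEᵢ) = 775/(800×110×10³) + 250/(1725×72×10³) = 1.082×10⁻⁵ mm/N.
P = 1.601 / 1.082×10⁻⁵ = 148000 N = 148 kN, tensile.
σ_{aluminium} = P / A = 148000 / 1725 = 85.77 MPa.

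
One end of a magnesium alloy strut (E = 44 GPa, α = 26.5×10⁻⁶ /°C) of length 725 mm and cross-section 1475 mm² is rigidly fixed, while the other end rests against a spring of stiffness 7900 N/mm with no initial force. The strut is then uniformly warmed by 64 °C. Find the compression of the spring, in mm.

The unrestrained thermal change is αΔT L = 26.5×10⁻⁶ × 64 × 725 = 1.23 mm.
Let P be the compressive force at the spring. The strut shortens elastically by PL/(AE) and the spring compresses by P/k; together these equal δ_free.
So P = δ_free / [L/(AE) + 1/k] = 1.23 / [ 725/(1475×44×10³) + 1/(7900) ].
P = 1.23 / 0.0001378 = 8926 N.
Spring compression = P/k = 8926/(7900) = 1.13 mm.

δ ≈ 1.13 mm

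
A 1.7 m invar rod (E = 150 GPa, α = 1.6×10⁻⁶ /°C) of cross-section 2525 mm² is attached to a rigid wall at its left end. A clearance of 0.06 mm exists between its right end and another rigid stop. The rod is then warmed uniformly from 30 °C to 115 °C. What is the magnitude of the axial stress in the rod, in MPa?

σ ≈ 15.1 MPa (compressive)

Unrestrained expansion: δ_free = αΔT L = 1.6×10⁻⁶ × 85 × 1700 = 0.2312 mm.
This exceeds the 0.06 mm gap, so the wall pushes back. The portion of expansion that must be recovered elastically is δ_free − gap = 0.2312 − 0.06 = 0.1712 mm.
Compatibility: PL/(AE) = 0.1712 mm, so σ = P/A = E × (0.1712/1700) = 15.11 MPa.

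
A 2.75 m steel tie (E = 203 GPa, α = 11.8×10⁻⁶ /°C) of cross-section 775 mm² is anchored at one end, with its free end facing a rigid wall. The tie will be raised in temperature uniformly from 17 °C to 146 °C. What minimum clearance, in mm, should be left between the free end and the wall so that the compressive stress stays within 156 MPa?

Free expansion if unrestrained: δ_free = αΔT L = 11.8×10⁻⁶ × 129 × 2750 = 4.186 mm.
At the allowable stress the elastic shortening the wall may impose is σL/E = 156 × 2750 / (203×10³) = 2.113 mm.
The gap must absorb the remainder: g_min = 4.186 − 2.113 = 2.073 mm.

g ≈ 2.07 mm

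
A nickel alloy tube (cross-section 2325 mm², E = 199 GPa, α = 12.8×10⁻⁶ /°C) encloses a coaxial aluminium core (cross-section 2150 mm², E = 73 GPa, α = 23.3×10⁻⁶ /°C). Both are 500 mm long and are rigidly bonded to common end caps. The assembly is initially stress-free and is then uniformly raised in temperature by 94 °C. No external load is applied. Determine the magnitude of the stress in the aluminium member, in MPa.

Both members must finish at the same length. With the larger α, the aluminium tends to over-expand; the plates restrain it, putting the aluminium in compression and the nickel alloy in tension. With no external load the two internal forces are equal and opposite, magnitude P.
Compatibility of the two members (thermal + elastic change equal): (α₁ − α₂)ΔT = P·[1/(A₁E₁) + 1/(A₂E₂)].
|α₁ − α₂|·ΔT = 10.5×10⁻⁶ × 94 = 0.000987.
1/(A₁E₁) + 1/(A₂E₂) = 1/(2325×199×10³) + 1/(2150×73×10³) = 8.533×10⁻⁹ N⁻¹.
P = 0.000987 / 8.533×10⁻⁹ = 115700 N = 115.7 kN.
σ_{aluminium} = P/A₂ = 115700/2150 = 53.8 MPa, compressive.

σ ≈ 53.8 MPa (compressive)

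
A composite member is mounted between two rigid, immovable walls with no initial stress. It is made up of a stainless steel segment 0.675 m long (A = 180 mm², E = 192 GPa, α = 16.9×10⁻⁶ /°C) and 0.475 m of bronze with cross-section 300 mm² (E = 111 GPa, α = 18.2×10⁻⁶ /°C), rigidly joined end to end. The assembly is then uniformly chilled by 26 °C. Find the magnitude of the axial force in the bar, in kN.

P ≈ 15.4 kN (tensile)

With the walls removed the bar would change length by δ_free = Σ αᵢΔT Lᵢ = 16.9×10⁻⁶×26×675 + 18.2×10⁻⁶×26×475 = 0.5214 mm.
Since the ends are fixed, an axial force P builds up, equal in every segment, with P · Σ Lᵢ/(AᵢEᵢ) = δ_free.
The series flexibility is Σ Lᵢ/(AᵢEᵢ) = 675/(180×192×10³) + 475/(300×111×10³) = 3.38×10⁻⁵ mm/N.
So P = 0.5214 / 3.38×10⁻⁵ = 15.43 kN, tensile.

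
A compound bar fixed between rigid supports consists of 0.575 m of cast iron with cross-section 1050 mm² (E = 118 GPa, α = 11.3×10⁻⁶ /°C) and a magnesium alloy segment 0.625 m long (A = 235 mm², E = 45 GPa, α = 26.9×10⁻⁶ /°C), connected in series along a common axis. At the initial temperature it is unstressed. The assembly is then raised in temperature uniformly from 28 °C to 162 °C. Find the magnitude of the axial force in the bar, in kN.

If the supports were absent, the total length change would be Σ αᵢΔT Lᵢ = 11.3×10⁻⁶×134×575 + 26.9×10⁻⁶×134×625 = 3.124 mm.
Since the ends are fixed, an axial force P builds up, equal in every segment, with P · Σ Lᵢ/(AᵢEᵢ) = δ_free.
Σ Lᵢ/(AᵢEᵢ) = 575/(1050×118×10³) + 625/(235×45×10³) = 6.374×10⁻⁵ mm/N.
P = 3.124 / 6.374×10⁻⁵ = 49000 N = 49 kN, compressive.

P ≈ 49 kN (compressive)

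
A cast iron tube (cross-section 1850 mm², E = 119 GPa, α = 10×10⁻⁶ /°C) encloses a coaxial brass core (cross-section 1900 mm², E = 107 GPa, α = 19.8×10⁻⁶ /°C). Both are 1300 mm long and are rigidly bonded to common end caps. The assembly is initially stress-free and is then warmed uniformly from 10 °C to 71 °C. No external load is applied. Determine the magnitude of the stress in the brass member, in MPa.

The brass has the larger α, so on heating it would change length more than the cast iron if both were free. The rigid plates force a common final length, so the brass is put into compression and the cast iron into tension, with equal and opposite forces P (no external load).
Compatibility of the two members (thermal + elastic change equal): (α₁ − α₂)ΔT = P·[1/(A₁E₁) + 1/(A₂E₂)].
|α₁ − α₂|·ΔT = 9.8×10⁻⁶ × 61 = 0.0005978.
1/(A₁E₁) + 1/(A₂E₂) = 1/(1850×119×10³) + 1/(1900×107×10³) = 9.461×10⁻⁹ N⁻¹.
P = 0.0005978 / 9.461×10⁻⁹ = 63180 N = 63.18 kN.
σ_{brass} = P/A₂ = 63180/1900 = 33.25 MPa, compressive.

σ ≈ 33.3 MPa (compressive)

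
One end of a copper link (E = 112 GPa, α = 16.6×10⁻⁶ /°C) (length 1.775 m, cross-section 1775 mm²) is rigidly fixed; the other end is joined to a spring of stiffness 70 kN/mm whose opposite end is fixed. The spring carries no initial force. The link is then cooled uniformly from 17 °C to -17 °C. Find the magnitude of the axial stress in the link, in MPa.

σ ≈ 24.3 MPa (tensile)

Free thermal contraction: δ_free = αΔT L = 16.6×10⁻⁶ × 34 × 1775 = 1.002 mm.
With a force P in the spring, the elastic change of the link is PL/(AE) and that of the spring is P/k; compatibility requires their sum to equal δ_free.
P [ L/(AE) + 1/k ] = δ_free → P [ 1775/(1775×112×10³) + 1/(70×10³) ] = 1.002.
P = 1.002 / 2.321×10⁻⁵ = 43150 N.
σ = P/A = 43150/1775 = 24.31 MPa.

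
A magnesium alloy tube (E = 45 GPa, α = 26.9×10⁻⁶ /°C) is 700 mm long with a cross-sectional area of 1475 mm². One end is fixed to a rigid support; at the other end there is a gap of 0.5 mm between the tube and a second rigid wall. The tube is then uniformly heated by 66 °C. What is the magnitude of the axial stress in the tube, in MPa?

Free thermal elongation = αΔT L = 26.9×10⁻⁶ × 66 × 700 = 1.243 mm.
The gap closes (δ_free > 0.5 mm) and the wall then resists a further 1.243 − 0.5 = 0.7428 mm of expansion.
So σ = E(δ_free − g)/L = 45×10³ × 0.7428/700 = 47.75 MPa.

σ ≈ 47.8 MPa (compressive)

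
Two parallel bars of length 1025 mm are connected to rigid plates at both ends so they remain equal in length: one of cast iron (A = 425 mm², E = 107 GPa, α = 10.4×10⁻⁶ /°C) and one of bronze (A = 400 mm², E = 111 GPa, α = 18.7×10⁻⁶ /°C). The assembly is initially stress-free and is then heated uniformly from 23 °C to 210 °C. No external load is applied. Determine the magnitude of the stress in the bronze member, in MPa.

σ ≈ 87.2 MPa (compressive)

Both members must finish at the same length. With the larger α, the bronze tends to over-expand; the plates restrain it, putting the bronze in compression and the cast iron in tension. With no external load the two internal forces are equal and opposite, magnitude P.
Compatibility of the two members (thermal + elastic change equal): (α₁ − α₂)ΔT = P·[1/(A₁E₁) + 1/(A₂E₂)].
|α₁ − α₂|·ΔT = 8.3×10⁻⁶ × 187 = 0.001552.
1/(A₁E₁) + 1/(A₂E₂) = 1/(425×107×10³) + 1/(400×111×10³) = 4.451×10⁻⁸ N⁻¹.
P = 0.001552 / 4.451×10⁻⁸ = 34870 N = 34.87 kN.
σ_{bronze} = P/A₂ = 34870/400 = 87.17 MPa, compressive.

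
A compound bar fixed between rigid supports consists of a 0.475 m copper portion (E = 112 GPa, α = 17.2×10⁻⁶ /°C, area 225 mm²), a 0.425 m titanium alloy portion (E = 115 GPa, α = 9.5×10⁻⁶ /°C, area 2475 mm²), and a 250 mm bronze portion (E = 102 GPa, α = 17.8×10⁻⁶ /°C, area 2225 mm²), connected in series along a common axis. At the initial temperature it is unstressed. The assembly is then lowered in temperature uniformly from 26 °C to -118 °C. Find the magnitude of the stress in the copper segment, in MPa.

σ ≈ 497 MPa (tensile)

If the supports were absent, the total length change would be Σ αᵢΔT Lᵢ = 17.2×10⁻⁶×144×475 + 9.5×10⁻⁶×144×425 + 17.8×10⁻⁶×144×250 = 2.399 mm.
The rigid supports impose zero overall length change; the single axial force P common to all segments must satisfy P Σ Lᵢ/(AᵢEᵢ) = δ_free.
Σ Lᵢ/(AᵢEᵢ) = 475/(225×112×10³) + 425/(2475×115×10³) + 250/(2225×102×10³) = 2.144×10⁻⁵ mm/N.
P = 2.399 / 2.144×10⁻⁵ = 111900 N = 111.9 kN, tensile.
σ_{copper} = P / A = 111900 / 225 = 497.1 MPa.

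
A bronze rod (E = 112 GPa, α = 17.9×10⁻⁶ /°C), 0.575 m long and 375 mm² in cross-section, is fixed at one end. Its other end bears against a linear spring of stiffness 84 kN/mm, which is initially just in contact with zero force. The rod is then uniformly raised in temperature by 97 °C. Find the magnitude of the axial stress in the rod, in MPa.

σ ≈ 104 MPa (compressive)

If the spring were absent the rod would lengthen by αΔT L = 17.9×10⁻⁶ × 97 × 575 = 0.9984 mm.
Let P be the compressive force at the spring. The rod shortens elastically by PL/(AE) and the spring compresses by P/k; together these equal δ_free.
P [ L/(AE) + 1/k ] = δ_free → P [ 575/(375×112×10³) + 1/(84×10³) ] = 0.9984.
P = 0.9984 / 2.56×10⁻⁵ = 39010 N.
σ = P/A = 39010/375 = 104 MPa.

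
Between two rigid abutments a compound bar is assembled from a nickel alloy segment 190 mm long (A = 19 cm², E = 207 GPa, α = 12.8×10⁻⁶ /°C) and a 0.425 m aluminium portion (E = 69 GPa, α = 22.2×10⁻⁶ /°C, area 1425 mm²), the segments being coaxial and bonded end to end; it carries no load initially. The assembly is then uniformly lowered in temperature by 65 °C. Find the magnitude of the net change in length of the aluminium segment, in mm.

Free thermal contraction of the whole bar: Σ αᵢΔT Lᵢ = 12.8×10⁻⁶×65×190 + 22.2×10⁻⁶×65×425 = 0.7714 mm.
The rigid supports impose zero overall length change; the single axial force P common to all segments must satisfy P Σ Lᵢ/(AᵢEᵢ) = δ_free.
The series flexibility is Σ Lᵢ/(AᵢEᵢ) = 190/(1900×207×10³) + 425/(1425×69×10³) = 4.805×10⁻⁶ mm/N.
So P = 0.7714 / 4.805×10⁻⁶ = 160.5 kN, tensile.
For the aluminium segment, free thermal change = 22.2×10⁻⁶×65×425 = 0.6133 mm and elastic change from P = 160500×425/(1425×69×10³) = 0.6938 mm; these oppose, so the net change is 0.0805 mm (segment lengthens).

|ΔL| ≈ 0.0805 mm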